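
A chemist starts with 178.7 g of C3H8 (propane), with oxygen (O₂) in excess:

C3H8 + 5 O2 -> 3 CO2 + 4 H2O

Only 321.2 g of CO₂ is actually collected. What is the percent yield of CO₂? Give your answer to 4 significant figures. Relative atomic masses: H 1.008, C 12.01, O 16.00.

M(C3H8) = 3(12.01) + 8(1.008) = 44.094 g/mol.
M(CO2) = 12.01 + 2(16.00) = 44.01 g/mol.
n(C3H8) = 178.70 g / 44.094 g/mol = 4.0527 mol.
From the equation the C3H8:CO2 mole ratio is 1:3, so n(CO2) = 4.0527 × 3/1 = 12.158 mol.
Mass of CO2 = 12.158 mol × 44.01 g/mol = 535.08 g.
This is the theoretical yield. Percent yield = 321.2 g / 535.08 g × 100% = 60.029%.

60.03 %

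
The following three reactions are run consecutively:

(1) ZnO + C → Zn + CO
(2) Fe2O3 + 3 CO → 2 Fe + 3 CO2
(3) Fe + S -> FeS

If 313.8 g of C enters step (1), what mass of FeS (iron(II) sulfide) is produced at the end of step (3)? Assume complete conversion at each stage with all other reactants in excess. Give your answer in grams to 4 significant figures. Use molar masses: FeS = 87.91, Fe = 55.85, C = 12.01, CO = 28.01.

n(C) = 313.8 / 12.01 = 26.128 mol.
Reaction (1): C→CO ratio 1:1 ⇒ n(CO) = 26.128 mol.
Reaction (2): CO→Fe ratio 3:2 ⇒ n(Fe) = 17.419 mol.
Reaction (3): Fe→FeS ratio 1:1 ⇒ n(FeS) = 17.419 mol.
Mass of FeS = 17.419 × 87.91 = 1531.3 g.

1531 g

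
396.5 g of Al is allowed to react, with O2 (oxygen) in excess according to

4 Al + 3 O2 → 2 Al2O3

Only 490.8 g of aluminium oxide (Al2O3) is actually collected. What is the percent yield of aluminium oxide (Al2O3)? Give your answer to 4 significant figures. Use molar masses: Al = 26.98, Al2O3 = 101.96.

n(Al) = 396.50 g / 26.98 g/mol = 14.696 mol.
From the equation the Al:Al2O3 mole ratio is 4:2, so n(Al2O3) = 14.696 × 2/4 = 7.3480 mol.
Mass of Al2O3 = 7.3480 mol × 101.96 g/mol = 749.21 g.
This is the theoretical yield. Percent yield = 490.8 g / 749.21 g × 100% = 65.509%.

65.51 %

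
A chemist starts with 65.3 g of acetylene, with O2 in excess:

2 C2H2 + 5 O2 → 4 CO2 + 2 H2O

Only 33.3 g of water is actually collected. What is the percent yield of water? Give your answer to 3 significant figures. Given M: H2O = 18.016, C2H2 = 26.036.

73.7 %

n(C2H2) = 65.30 g / 26.036 g/mol = 2.508 mol.
From the equation the C2H2:H2O mole ratio is 2:2, so n(H2O) = 2.508 × 2/2 = 2.508 mol.
Mass of H2O = 2.508 mol × 18.016 g/mol = 45.19 g.
This is the theoretical yield. Percent yield = 33.3 g / 45.19 g × 100% = 73.70%.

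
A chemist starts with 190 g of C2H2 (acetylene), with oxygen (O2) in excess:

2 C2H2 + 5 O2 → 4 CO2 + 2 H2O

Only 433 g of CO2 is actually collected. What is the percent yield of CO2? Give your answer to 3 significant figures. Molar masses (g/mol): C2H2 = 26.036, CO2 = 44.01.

n(C2H2) = 190.0 g / 26.036 g/mol = 7.298 mol.
From the equation the C2H2:CO2 mole ratio is 2:4, so n(CO2) = 7.298 × 4/2 = 14.60 mol.
Mass of CO2 = 14.60 mol × 44.01 g/mol = 642.3 g.
This is the theoretical yield. Percent yield = 433 g / 642.3 g × 100% = 67.41%.

67.4 %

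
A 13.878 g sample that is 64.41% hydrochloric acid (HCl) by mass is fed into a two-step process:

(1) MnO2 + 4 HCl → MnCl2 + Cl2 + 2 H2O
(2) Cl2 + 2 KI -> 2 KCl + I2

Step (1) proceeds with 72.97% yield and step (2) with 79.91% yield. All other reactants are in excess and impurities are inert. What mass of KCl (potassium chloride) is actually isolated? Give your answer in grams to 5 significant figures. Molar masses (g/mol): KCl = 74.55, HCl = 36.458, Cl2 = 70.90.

5.3291 g

Pure HCl = 13.878 × 0.6441 = 8.93882 g.
n(HCl) = 8.93882 / 36.458 = 0.245181 mol.
Step 1 (HCl:Cl2 = 4:1): theoretical n(Cl2) = 0.0612953 mol; at 72.97% yield, n(Cl2) = 0.0447272 mol.
Step 2 (Cl2:KCl = 1:2): theoretical n(KCl) = 0.0894544 mol, so theoretical mass = 0.0894544 × 74.55 = 6.66883 g.
At 79.91% yield, actual mass of KCl = 6.66883 × 0.7991 = 5.32906 g.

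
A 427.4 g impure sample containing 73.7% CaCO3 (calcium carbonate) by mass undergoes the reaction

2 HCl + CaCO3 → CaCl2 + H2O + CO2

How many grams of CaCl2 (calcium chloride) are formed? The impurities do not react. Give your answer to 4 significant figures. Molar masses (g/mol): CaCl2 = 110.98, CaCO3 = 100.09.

349.3 g

Mass of pure CaCO3 = 427.4 g × 0.737 = 314.99 g.
n(CaCO3) = 314.99 g / 100.09 g/mol = 3.1471 mol.
From the equation the CaCO3:CaCl2 mole ratio is 1:1, so n(CaCl2) = 3.1471 × 1/1 = 3.1471 mol.
Mass of CaCl2 = 3.1471 mol × 110.98 g/mol = 349.27 g.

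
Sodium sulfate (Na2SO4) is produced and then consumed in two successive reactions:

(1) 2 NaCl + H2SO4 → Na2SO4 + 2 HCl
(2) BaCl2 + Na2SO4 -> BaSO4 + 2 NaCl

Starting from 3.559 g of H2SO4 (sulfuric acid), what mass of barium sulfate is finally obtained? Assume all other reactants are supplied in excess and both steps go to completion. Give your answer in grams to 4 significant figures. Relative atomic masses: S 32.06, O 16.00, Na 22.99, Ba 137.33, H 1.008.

8.469 g

M(H2SO4) = 2(1.008) + 32.06 + 4(16.00) = 98.076 g/mol.
M(BaSO4) = 137.33 + 32.06 + 4(16.00) = 233.39 g/mol.
n(H2SO4) = 3.5590 / 98.076 = 0.036288 mol.
Step 1 gives a 1:1 ratio of H2SO4 to Na2SO4, so n(Na2SO4) = 0.036288 mol.
In step 2 the Na2SO4:BaSO4 ratio is 1:1, so n(BaSO4) = 0.036288 mol.
Mass of BaSO4 = 0.036288 × 233.39 = 8.4693 g.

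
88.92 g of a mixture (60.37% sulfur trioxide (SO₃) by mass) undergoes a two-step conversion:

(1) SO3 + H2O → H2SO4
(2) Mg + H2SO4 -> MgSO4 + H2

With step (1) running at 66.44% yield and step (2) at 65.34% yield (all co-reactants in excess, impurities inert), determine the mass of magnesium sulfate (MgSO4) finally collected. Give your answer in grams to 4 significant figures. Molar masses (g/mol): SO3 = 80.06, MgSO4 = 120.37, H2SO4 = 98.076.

Pure SO3 = 88.92 × 0.6037 = 53.681 g.
n(SO3) = 53.681 / 80.06 = 0.67051 mol.
Step 1 (SO3:H2SO4 = 1:1): theoretical n(H2SO4) = 0.67051 mol; at 66.44% yield, n(H2SO4) = 0.44549 mol.
Step 2 (H2SO4:MgSO4 = 1:1): theoretical n(MgSO4) = 0.44549 mol, so theoretical mass = 0.44549 × 120.37 = 53.623 g.
At 65.34% yield, actual mass of MgSO4 = 53.623 × 0.6534 = 35.037 g.

35.04 g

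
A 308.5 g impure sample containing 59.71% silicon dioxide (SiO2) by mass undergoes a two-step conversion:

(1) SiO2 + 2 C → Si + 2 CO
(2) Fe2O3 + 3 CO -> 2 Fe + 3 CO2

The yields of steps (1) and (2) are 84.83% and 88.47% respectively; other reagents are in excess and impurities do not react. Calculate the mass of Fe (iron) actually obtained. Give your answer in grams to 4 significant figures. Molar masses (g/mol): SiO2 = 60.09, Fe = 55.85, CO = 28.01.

171.3 g

Pure SiO2 = 308.5 × 0.5971 = 184.21 g.
n(SiO2) = 184.21 / 60.09 = 3.0655 mol.
Step 1 (SiO2:CO = 1:2): theoretical n(CO) = 6.1310 mol; at 84.83% yield, n(CO) = 5.2009 mol.
Step 2 (CO:Fe = 3:2): theoretical n(Fe) = 3.4673 mol, so theoretical mass = 3.4673 × 55.85 = 193.65 g.
At 88.47% yield, actual mass of Fe = 193.65 × 0.8847 = 171.32 g.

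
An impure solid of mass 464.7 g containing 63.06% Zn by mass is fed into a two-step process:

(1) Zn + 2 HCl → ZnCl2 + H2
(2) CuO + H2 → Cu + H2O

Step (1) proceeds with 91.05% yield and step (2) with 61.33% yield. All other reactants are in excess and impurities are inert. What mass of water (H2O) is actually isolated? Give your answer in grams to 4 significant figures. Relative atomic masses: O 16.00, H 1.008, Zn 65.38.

Pure Zn = 464.7 × 0.6306 = 293.04 g.
M(Zn) = 65.38 g/mol.
M(H2O) = 2(1.008) + 16.00 = 18.016 g/mol.
n(Zn) = 293.04 / 65.38 = 4.4821 mol.
Step 1 (Zn:H2 = 1:1): theoretical n(H2) = 4.4821 mol; at 91.05% yield, n(H2) = 4.0810 mol.
Step 2 (H2:H2O = 1:1): theoretical n(H2O) = 4.0810 mol, so theoretical mass = 4.0810 × 18.016 = 73.522 g.
At 61.33% yield, actual mass of H2O = 73.522 × 0.6133 = 45.091 g.

45.09 g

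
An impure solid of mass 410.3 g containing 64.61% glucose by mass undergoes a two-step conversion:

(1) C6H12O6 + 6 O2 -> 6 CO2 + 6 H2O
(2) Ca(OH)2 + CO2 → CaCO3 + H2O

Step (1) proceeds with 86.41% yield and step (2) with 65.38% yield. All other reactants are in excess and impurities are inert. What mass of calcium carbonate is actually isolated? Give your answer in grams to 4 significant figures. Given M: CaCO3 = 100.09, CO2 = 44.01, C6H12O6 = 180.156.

499.2 g

Pure C6H12O6 = 410.3 × 0.6461 = 265.09 g.
n(C6H12O6) = 265.09 / 180.156 = 1.4715 mol.
Step 1 (C6H12O6:CO2 = 1:6): theoretical n(CO2) = 8.8288 mol; at 86.41% yield, n(CO2) = 7.6290 mol.
Step 2 (CO2:CaCO3 = 1:1): theoretical n(CaCO3) = 7.6290 mol, so theoretical mass = 7.6290 × 100.09 = 763.59 g.
At 65.38% yield, actual mass of CaCO3 = 763.59 × 0.6538 = 499.23 g.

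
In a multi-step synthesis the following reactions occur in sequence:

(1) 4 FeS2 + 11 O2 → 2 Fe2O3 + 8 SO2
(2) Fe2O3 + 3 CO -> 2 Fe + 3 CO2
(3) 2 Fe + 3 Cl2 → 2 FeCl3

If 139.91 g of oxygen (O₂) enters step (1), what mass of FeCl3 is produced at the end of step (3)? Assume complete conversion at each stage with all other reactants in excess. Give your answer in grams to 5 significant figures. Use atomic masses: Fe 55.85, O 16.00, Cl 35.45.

M(O2) = 2(16.00) = 32.00 g/mol.
M(FeCl3) = 55.85 + 3(35.45) = 162.20 g/mol.
n(O2) = 139.91 / 32.00 = 4.37219 mol.
Reaction (1): O2→Fe2O3 ratio 11:2 ⇒ n(Fe2O3) = 0.794943 mol.
Reaction (2): Fe2O3→Fe ratio 1:2 ⇒ n(Fe) = 1.58989 mol.
Reaction (3): Fe→FeCl3 ratio 2:2 ⇒ n(FeCl3) = 1.58989 mol.
Mass of FeCl3 = 1.58989 × 162.20 = 257.880 g.

257.88 g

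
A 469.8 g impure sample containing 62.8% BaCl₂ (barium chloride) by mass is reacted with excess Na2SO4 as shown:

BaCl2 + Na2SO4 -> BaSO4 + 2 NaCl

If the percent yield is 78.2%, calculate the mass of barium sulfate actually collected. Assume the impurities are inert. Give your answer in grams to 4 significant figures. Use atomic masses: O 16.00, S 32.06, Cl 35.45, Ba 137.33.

Pure BaCl2 available = 469.8 g × 0.628 = 295.03 g.
M(BaCl2) = 137.33 + 2(35.45) = 208.23 g/mol.
M(BaSO4) = 137.33 + 32.06 + 4(16.00) = 233.39 g/mol.
n(BaCl2) = 295.03 g / 208.23 g/mol = 1.4169 mol.
From the equation the BaCl2:BaSO4 mole ratio is 1:1, so n(BaSO4) = 1.4169 × 1/1 = 1.4169 mol.
Mass of BaSO4 = 1.4169 mol × 233.39 g/mol = 330.68 g.
Actual mass collected = 330.68 g × 0.782 = 258.59 g.

258.6 g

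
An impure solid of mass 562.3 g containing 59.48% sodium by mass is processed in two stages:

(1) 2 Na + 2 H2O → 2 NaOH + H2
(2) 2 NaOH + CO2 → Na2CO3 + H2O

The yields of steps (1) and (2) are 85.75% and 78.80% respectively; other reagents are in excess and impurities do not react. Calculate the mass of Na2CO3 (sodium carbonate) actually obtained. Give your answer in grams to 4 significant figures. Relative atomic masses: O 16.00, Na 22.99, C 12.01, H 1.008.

520.9 g

Pure Na = 562.3 × 0.5948 = 334.46 g.
M(Na) = 22.99 g/mol.
M(Na2CO3) = 2(22.99) + 12.01 + 3(16.00) = 105.99 g/mol.
n(Na) = 334.46 / 22.99 = 14.548 mol.
Step 1 (Na:NaOH = 2:2): theoretical n(NaOH) = 14.548 mol; at 85.75% yield, n(NaOH) = 12.475 mol.
Step 2 (NaOH:Na2CO3 = 2:1): theoretical n(Na2CO3) = 6.2374 mol, so theoretical mass = 6.2374 × 105.99 = 661.10 g.
At 78.80% yield, actual mass of Na2CO3 = 661.10 × 0.7880 = 520.95 g.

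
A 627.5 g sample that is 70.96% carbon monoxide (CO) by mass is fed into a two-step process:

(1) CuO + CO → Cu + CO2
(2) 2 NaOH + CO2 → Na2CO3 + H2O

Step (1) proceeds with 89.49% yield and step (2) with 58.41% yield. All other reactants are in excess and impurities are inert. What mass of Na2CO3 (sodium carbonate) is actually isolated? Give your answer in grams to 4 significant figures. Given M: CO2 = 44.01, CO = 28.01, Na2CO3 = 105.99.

Pure CO = 627.5 × 0.7096 = 445.27 g.
n(CO) = 445.27 / 28.01 = 15.897 mol.
Step 1 (CO:CO2 = 1:1): theoretical n(CO2) = 15.897 mol; at 89.49% yield, n(CO2) = 14.226 mol.
Step 2 (CO2:Na2CO3 = 1:1): theoretical n(Na2CO3) = 14.226 mol, so theoretical mass = 14.226 × 105.99 = 1507.8 g.
At 58.41% yield, actual mass of Na2CO3 = 1507.8 × 0.5841 = 880.73 g.

880.7 g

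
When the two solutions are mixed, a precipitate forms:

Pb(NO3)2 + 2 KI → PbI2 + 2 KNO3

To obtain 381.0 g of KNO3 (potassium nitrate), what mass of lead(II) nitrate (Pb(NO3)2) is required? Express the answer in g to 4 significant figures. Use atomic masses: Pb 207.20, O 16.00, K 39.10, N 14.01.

M(KNO3) = 39.10 + 14.01 + 3(16.00) = 101.11 g/mol.
M(Pb(NO3)2) = 207.20 + 2(14.01) + 6(16.00) = 331.22 g/mol.
n(KNO3) = 381.00 g / 101.11 g/mol = 3.7682 mol.
From the equation the KNO3:Pb(NO3)2 mole ratio is 2:1, so n(Pb(NO3)2) = 3.7682 × 1/2 = 1.8841 mol.
Mass of Pb(NO3)2 = 1.8841 mol × 331.22 g/mol = 624.05 g.

624.0 g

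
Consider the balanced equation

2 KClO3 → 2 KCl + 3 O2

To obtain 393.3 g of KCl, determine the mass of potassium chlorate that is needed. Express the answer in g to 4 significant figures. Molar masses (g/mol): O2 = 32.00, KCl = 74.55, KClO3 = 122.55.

646.5 g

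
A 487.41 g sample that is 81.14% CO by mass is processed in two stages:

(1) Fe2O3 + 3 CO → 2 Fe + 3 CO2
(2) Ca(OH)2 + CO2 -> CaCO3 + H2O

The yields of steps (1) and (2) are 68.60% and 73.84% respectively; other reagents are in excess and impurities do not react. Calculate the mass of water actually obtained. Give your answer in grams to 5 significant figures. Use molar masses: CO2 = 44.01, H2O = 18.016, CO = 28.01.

Pure CO = 487.41 × 0.8114 = 395.484 g.
n(CO) = 395.484 / 28.01 = 14.1194 mol.
Step 1 (CO:CO2 = 3:3): theoretical n(CO2) = 14.1194 mol; at 68.60% yield, n(CO2) = 9.68591 mol.
Step 2 (CO2:H2O = 1:1): theoretical n(H2O) = 9.68591 mol, so theoretical mass = 9.68591 × 18.016 = 174.501 g.
At 73.84% yield, actual mass of H2O = 174.501 × 0.7384 = 128.852 g.

128.85 g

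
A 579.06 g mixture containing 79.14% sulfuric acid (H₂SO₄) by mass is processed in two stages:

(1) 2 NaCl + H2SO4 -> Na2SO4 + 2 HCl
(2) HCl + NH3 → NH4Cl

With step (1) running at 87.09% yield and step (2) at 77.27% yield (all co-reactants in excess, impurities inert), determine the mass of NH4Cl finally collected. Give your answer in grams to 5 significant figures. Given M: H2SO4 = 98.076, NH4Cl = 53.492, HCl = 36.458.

336.40 g

Pure H2SO4 = 579.06 × 0.7914 = 458.268 g.
n(H2SO4) = 458.268 / 98.076 = 4.67258 mol.
Step 1 (H2SO4:HCl = 1:2): theoretical n(HCl) = 9.34516 mol; at 87.09% yield, n(HCl) = 8.13870 mol.
Step 2 (HCl:NH4Cl = 1:1): theoretical n(NH4Cl) = 8.13870 mol, so theoretical mass = 8.13870 × 53.492 = 435.355 g.
At 77.27% yield, actual mass of NH4Cl = 435.355 × 0.7727 = 336.399 g.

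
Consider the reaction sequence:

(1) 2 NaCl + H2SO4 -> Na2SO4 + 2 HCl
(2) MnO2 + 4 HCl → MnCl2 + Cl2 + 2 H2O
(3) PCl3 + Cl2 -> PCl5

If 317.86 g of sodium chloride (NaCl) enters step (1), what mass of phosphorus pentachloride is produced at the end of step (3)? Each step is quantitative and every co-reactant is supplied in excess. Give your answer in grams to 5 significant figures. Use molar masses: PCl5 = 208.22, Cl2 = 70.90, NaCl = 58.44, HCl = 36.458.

283.13 g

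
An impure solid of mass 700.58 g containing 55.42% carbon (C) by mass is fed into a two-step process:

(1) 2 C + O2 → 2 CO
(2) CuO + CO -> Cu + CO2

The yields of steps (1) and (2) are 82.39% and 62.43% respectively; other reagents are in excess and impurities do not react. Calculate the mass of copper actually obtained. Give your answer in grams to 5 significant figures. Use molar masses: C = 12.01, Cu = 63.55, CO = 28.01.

Pure C = 700.58 × 0.5542 = 388.261 g.
n(C) = 388.261 / 12.01 = 32.3282 mol.
Step 1 (C:CO = 2:2): theoretical n(CO) = 32.3282 mol; at 82.39% yield, n(CO) = 26.6352 mol.
Step 2 (CO:Cu = 1:1): theoretical n(Cu) = 26.6352 mol, so theoretical mass = 26.6352 × 63.55 = 1692.67 g.
At 62.43% yield, actual mass of Cu = 1692.67 × 0.6243 = 1056.73 g.

1056.7 g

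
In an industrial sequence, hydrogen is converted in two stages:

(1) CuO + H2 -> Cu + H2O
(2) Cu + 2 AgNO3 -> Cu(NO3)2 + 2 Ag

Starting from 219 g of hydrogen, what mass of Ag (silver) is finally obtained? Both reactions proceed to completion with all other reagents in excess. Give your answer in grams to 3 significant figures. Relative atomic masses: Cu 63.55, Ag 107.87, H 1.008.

M(H2) = 2(1.008) = 2.016 g/mol.
M(Ag) = 107.87 g/mol.
n(H2) = 219.0 / 2.016 = 108.6 mol.
Step 1 gives a 1:1 ratio of H2 to Cu, so n(Cu) = 108.6 mol.
In step 2 the Cu:Ag ratio is 1:2, so n(Ag) = 217.3 mol.
Mass of Ag = 217.3 × 107.87 = 23440 g.

23400 g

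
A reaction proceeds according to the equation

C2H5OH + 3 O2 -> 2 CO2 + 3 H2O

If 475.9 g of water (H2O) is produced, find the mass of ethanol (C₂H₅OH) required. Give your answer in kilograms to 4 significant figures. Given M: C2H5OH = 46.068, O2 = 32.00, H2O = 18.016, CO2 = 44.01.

n(H2O) = 475.90 g / 18.016 g/mol = 26.415 mol.
From the equation the H2O:C2H5OH mole ratio is 3:1, so n(C2H5OH) = 26.415 × 1/3 = 8.8051 mol.
Mass of C2H5OH = 8.8051 mol × 46.068 g/mol = 405.64 g.
Converting to kg: 405.64 g = 0.4056 kg.

0.4056 kg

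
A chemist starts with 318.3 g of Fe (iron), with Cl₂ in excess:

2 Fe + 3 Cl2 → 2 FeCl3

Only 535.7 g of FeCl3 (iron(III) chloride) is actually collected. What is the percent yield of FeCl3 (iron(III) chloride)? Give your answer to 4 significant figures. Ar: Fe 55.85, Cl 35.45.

M(Fe) = 55.85 g/mol.
M(FeCl3) = 55.85 + 3(35.45) = 162.20 g/mol.
n(Fe) = 318.30 g / 55.85 g/mol = 5.6992 mol.
From the equation the Fe:FeCl3 mole ratio is 2:2, so n(FeCl3) = 5.6992 × 2/2 = 5.6992 mol.
Mass of FeCl3 = 5.6992 mol × 162.20 g/mol = 924.41 g.
This is the theoretical yield. Percent yield = 535.7 g / 924.41 g × 100% = 57.951%.

57.95 %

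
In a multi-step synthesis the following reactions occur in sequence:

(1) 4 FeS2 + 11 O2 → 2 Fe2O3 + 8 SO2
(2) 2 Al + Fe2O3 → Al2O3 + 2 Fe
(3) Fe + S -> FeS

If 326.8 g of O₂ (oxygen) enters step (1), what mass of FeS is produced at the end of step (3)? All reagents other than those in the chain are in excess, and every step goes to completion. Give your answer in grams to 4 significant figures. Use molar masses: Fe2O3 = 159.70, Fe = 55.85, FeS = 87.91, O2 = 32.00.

n(O2) = 326.8 / 32.00 = 10.213 mol.
Reaction (1): O2→Fe2O3 ratio 11:2 ⇒ n(Fe2O3) = 1.8568 mol.
Reaction (2): Fe2O3→Fe ratio 1:2 ⇒ n(Fe) = 3.7136 mol.
Reaction (3): Fe→FeS ratio 1:1 ⇒ n(FeS) = 3.7136 mol.
Mass of FeS = 3.7136 × 87.91 = 326.47 g.

326.5 g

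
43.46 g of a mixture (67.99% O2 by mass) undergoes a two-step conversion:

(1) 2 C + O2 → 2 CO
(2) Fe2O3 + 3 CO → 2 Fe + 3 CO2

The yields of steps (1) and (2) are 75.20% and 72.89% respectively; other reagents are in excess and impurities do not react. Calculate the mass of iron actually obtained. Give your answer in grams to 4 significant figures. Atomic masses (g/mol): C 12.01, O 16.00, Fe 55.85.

Pure O2 = 43.46 × 0.6799 = 29.548 g.
M(O2) = 2(16.00) = 32.00 g/mol.
M(Fe) = 55.85 g/mol.
n(O2) = 29.548 / 32.00 = 0.92339 mol.
Step 1 (O2:CO = 1:2): theoretical n(CO) = 1.8468 mol; at 75.20% yield, n(CO) = 1.3888 mol.
Step 2 (CO:Fe = 3:2): theoretical n(Fe) = 0.92585 mol, so theoretical mass = 0.92585 × 55.85 = 51.709 g.
At 72.89% yield, actual mass of Fe = 51.709 × 0.7289 = 37.691 g.

37.69 g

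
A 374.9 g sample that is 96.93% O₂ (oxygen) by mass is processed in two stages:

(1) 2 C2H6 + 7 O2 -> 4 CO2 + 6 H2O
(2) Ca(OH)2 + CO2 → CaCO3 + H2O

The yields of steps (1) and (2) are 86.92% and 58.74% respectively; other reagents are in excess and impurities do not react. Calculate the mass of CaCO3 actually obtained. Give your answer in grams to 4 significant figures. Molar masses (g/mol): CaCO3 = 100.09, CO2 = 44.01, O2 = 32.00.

331.6 g

Pure O2 = 374.9 × 0.9693 = 363.39 g.
n(O2) = 363.39 / 32.00 = 11.356 mol.
Step 1 (O2:CO2 = 7:4): theoretical n(CO2) = 6.4891 mol; at 86.92% yield, n(CO2) = 5.6403 mol.
Step 2 (CO2:CaCO3 = 1:1): theoretical n(CaCO3) = 5.6403 mol, so theoretical mass = 5.6403 × 100.09 = 564.54 g.
At 58.74% yield, actual mass of CaCO3 = 564.54 × 0.5874 = 331.61 g.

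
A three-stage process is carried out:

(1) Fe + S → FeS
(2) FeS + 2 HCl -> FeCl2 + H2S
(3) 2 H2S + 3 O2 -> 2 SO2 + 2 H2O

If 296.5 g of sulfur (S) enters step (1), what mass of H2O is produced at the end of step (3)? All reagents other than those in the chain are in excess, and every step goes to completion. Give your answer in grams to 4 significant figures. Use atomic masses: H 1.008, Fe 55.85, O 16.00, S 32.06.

M(S) = 32.06 g/mol.
M(H2O) = 2(1.008) + 16.00 = 18.016 g/mol.
n(S) = 296.5 / 32.06 = 9.2483 mol.
Reaction (1): S→FeS ratio 1:1 ⇒ n(FeS) = 9.2483 mol.
Reaction (2): FeS→H2S ratio 1:1 ⇒ n(H2S) = 9.2483 mol.
Reaction (3): H2S→H2O ratio 2:2 ⇒ n(H2O) = 9.2483 mol.
Mass of H2O = 9.2483 × 18.016 = 166.62 g.

166.6 g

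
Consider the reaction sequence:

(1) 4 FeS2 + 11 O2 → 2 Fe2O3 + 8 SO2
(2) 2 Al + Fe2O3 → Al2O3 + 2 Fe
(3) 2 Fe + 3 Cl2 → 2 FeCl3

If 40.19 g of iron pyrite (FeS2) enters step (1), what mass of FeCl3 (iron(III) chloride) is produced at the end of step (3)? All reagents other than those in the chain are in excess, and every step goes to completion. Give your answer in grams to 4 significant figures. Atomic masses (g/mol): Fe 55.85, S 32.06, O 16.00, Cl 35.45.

M(FeS2) = 55.85 + 2(32.06) = 119.97 g/mol.
M(FeCl3) = 55.85 + 3(35.45) = 162.20 g/mol.
n(FeS2) = 40.19 / 119.97 = 0.33500 mol.
Reaction (1): FeS2→Fe2O3 ratio 4:2 ⇒ n(Fe2O3) = 0.16750 mol.
Reaction (2): Fe2O3→Fe ratio 1:2 ⇒ n(Fe) = 0.33500 mol.
Reaction (3): Fe→FeCl3 ratio 2:2 ⇒ n(FeCl3) = 0.33500 mol.
Mass of FeCl3 = 0.33500 × 162.20 = 54.337 g.

54.34 g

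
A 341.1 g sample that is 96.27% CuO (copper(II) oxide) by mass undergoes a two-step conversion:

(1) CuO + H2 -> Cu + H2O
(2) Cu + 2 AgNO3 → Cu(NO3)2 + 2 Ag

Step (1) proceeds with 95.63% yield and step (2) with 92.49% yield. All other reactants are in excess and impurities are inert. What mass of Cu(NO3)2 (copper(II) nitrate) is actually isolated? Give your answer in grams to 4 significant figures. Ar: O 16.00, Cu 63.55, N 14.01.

684.8 g

Pure CuO = 341.1 × 0.9627 = 328.38 g.
M(CuO) = 63.55 + 16.00 = 79.55 g/mol.
M(Cu(NO3)2) = 63.55 + 2(14.01) + 6(16.00) = 187.57 g/mol.
n(CuO) = 328.38 / 79.55 = 4.1279 mol.
Step 1 (CuO:Cu = 1:1): theoretical n(Cu) = 4.1279 mol; at 95.63% yield, n(Cu) = 3.9475 mol.
Step 2 (Cu:Cu(NO3)2 = 1:1): theoretical n(Cu(NO3)2) = 3.9475 mol, so theoretical mass = 3.9475 × 187.57 = 740.44 g.
At 92.49% yield, actual mass of Cu(NO3)2 = 740.44 × 0.9249 = 684.83 g.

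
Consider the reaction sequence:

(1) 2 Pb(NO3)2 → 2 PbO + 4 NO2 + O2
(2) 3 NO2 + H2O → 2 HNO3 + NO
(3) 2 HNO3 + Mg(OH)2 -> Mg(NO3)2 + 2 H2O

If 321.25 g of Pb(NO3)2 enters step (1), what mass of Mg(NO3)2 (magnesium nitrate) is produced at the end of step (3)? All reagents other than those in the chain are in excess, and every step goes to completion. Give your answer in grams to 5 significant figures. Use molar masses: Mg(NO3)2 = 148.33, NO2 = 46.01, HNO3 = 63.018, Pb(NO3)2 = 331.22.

n(Pb(NO3)2) = 321.25 / 331.22 = 0.969899 mol.
Reaction (1): Pb(NO3)2→NO2 ratio 2:4 ⇒ n(NO2) = 1.93980 mol.
Reaction (2): NO2→HNO3 ratio 3:2 ⇒ n(HNO3) = 1.29320 mol.
Reaction (3): HNO3→Mg(NO3)2 ratio 2:1 ⇒ n(Mg(NO3)2) = 0.646599 mol.
Mass of Mg(NO3)2 = 0.646599 × 148.33 = 95.9101 g.

95.910 g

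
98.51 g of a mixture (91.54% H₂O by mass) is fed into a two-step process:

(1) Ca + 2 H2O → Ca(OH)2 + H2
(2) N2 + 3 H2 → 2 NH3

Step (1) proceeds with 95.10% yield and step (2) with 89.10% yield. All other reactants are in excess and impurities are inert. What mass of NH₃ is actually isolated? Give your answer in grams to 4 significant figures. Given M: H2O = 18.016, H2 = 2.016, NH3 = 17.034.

Pure H2O = 98.51 × 0.9154 = 90.176 g.
n(H2O) = 90.176 / 18.016 = 5.0053 mol.
Step 1 (H2O:H2 = 2:1): theoretical n(H2) = 2.5027 mol; at 95.10% yield, n(H2) = 2.3800 mol.
Step 2 (H2:NH3 = 3:2): theoretical n(NH3) = 1.5867 mol, so theoretical mass = 1.5867 × 17.034 = 27.028 g.
At 89.10% yield, actual mass of NH3 = 27.028 × 0.8910 = 24.082 g.

24.08 g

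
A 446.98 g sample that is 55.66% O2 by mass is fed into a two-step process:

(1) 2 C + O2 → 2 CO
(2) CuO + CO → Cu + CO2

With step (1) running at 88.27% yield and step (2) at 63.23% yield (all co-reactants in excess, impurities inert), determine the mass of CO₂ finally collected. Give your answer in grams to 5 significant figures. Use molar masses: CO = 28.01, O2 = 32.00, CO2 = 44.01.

Pure O2 = 446.98 × 0.5566 = 248.789 g.
n(O2) = 248.789 / 32.00 = 7.77466 mol.
Step 1 (O2:CO = 1:2): theoretical n(CO) = 15.5493 mol; at 88.27% yield, n(CO) = 13.7254 mol.
Step 2 (CO:CO2 = 1:1): theoretical n(CO2) = 13.7254 mol, so theoretical mass = 13.7254 × 44.01 = 604.054 g.
At 63.23% yield, actual mass of CO2 = 604.054 × 0.6323 = 381.943 g.

381.94 g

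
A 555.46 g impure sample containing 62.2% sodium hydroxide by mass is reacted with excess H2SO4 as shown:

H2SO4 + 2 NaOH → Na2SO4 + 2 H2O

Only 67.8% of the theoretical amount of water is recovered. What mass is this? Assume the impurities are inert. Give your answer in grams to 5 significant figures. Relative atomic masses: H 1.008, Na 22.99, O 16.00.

105.51 g

Pure NaOH available = 555.46 g × 0.622 = 345.496 g.
M(NaOH) = 22.99 + 16.00 + 1.008 = 39.998 g/mol.
M(H2O) = 2(1.008) + 16.00 = 18.016 g/mol.
n(NaOH) = 345.496 g / 39.998 g/mol = 8.63783 mol.
From the equation the NaOH:H2O mole ratio is 2:2, so n(H2O) = 8.63783 × 2/2 = 8.63783 mol.
Mass of H2O = 8.63783 mol × 18.016 g/mol = 155.619 g.
Actual mass collected = 155.619 g × 0.678 = 105.510 g.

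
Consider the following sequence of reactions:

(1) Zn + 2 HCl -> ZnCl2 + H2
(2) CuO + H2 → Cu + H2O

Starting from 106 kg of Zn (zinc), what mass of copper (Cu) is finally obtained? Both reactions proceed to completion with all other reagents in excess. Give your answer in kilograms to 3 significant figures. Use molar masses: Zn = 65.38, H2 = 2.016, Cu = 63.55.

106 kg = 106000 g.
n(Zn) = 106000 / 65.38 = 1621 mol.
Step 1 gives a 1:1 ratio of Zn to H2, so n(H2) = 1621 mol.
In step 2 the H2:Cu ratio is 1:1, so n(Cu) = 1621 mol.
Mass of Cu = 1621 × 63.55 = 103000 g = 103 kg.

103 kg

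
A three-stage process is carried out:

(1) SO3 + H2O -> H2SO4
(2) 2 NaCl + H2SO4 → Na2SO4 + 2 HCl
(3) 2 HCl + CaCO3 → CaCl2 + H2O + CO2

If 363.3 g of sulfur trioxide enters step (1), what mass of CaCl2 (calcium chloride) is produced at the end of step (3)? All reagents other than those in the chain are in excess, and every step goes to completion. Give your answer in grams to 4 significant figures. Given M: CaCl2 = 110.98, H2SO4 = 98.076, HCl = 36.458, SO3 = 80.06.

503.6 g

n(SO3) = 363.3 / 80.06 = 4.5378 mol.
Reaction (1): SO3→H2SO4 ratio 1:1 ⇒ n(H2SO4) = 4.5378 mol.
Reaction (2): H2SO4→HCl ratio 1:2 ⇒ n(HCl) = 9.0757 mol.
Reaction (3): HCl→CaCl2 ratio 2:1 ⇒ n(CaCl2) = 4.5378 mol.
Mass of CaCl2 = 4.5378 × 110.98 = 503.61 g.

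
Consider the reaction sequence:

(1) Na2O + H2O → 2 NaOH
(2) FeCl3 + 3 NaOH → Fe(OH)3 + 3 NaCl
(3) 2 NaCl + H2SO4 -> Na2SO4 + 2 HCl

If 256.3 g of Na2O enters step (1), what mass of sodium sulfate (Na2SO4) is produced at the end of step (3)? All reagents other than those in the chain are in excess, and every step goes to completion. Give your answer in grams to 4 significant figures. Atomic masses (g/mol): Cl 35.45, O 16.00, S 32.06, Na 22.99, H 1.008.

M(Na2O) = 2(22.99) + 16.00 = 61.98 g/mol.
M(Na2SO4) = 2(22.99) + 32.06 + 4(16.00) = 142.04 g/mol.
n(Na2O) = 256.3 / 61.98 = 4.1352 mol.
Reaction (1): Na2O→NaOH ratio 1:2 ⇒ n(NaOH) = 8.2704 mol.
Reaction (2): NaOH→NaCl ratio 3:3 ⇒ n(NaCl) = 8.2704 mol.
Reaction (3): NaCl→Na2SO4 ratio 2:1 ⇒ n(Na2SO4) = 4.1352 mol.
Mass of Na2SO4 = 4.1352 × 142.04 = 587.36 g.

587.4 g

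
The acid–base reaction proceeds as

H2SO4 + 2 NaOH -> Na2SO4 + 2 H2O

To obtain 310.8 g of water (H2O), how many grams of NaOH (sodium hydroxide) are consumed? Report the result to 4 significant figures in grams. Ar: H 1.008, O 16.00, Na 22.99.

690.0 g

M(H2O) = 2(1.008) + 16.00 = 18.016 g/mol.
M(NaOH) = 22.99 + 16.00 + 1.008 = 39.998 g/mol.
n(H2O) = 310.80 g / 18.016 g/mol = 17.251 mol.
From the equation the H2O:NaOH mole ratio is 2:2, so n(NaOH) = 17.251 × 2/2 = 17.251 mol.
Mass of NaOH = 17.251 mol × 39.998 g/mol = 690.02 g.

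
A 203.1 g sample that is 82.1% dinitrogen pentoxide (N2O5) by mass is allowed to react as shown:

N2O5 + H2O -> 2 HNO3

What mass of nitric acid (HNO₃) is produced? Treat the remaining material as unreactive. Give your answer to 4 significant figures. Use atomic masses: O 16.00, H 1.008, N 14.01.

194.6 g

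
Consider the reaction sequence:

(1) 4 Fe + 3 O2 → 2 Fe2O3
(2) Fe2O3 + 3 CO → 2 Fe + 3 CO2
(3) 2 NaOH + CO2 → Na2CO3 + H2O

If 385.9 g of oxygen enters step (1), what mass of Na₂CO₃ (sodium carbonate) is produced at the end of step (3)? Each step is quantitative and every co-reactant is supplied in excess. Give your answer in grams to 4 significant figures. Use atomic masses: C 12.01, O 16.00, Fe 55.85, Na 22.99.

2556 g

M(O2) = 2(16.00) = 32.00 g/mol.
M(Na2CO3) = 2(22.99) + 12.01 + 3(16.00) = 105.99 g/mol.
n(O2) = 385.9 / 32.00 = 12.059 mol.
Reaction (1): O2→Fe2O3 ratio 3:2 ⇒ n(Fe2O3) = 8.0396 mol.
Reaction (2): Fe2O3→CO2 ratio 1:3 ⇒ n(CO2) = 24.119 mol.
Reaction (3): CO2→Na2CO3 ratio 1:1 ⇒ n(Na2CO3) = 24.119 mol.
Mass of Na2CO3 = 24.119 × 105.99 = 2556.3 g.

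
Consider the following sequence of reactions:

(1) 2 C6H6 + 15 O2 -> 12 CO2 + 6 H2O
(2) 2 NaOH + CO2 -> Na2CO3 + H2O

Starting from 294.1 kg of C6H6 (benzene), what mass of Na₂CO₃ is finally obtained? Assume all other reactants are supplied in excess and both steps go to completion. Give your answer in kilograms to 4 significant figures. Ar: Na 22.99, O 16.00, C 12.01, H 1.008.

M(C6H6) = 6(12.01) + 6(1.008) = 78.108 g/mol.
M(Na2CO3) = 2(22.99) + 12.01 + 3(16.00) = 105.99 g/mol.
294.1 kg = 294100 g.
n(C6H6) = 294100 / 78.108 = 3765.3 mol.
Step 1 gives a 2:12 ratio of C6H6 to CO2, so n(CO2) = 22592 mol.
In step 2 the CO2:Na2CO3 ratio is 1:1, so n(Na2CO3) = 22592 mol.
Mass of Na2CO3 = 22592 × 105.99 = 2.3945 × 10^6 g = 2395 kg.

2395 kg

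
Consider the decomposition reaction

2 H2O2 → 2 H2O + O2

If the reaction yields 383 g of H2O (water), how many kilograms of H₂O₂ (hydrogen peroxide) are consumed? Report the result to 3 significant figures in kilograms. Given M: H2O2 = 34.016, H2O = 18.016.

0.723 kg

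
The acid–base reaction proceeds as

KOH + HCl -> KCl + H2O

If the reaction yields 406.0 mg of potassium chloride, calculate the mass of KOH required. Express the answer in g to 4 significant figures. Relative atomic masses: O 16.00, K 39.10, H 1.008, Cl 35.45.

0.3056 g

M(KCl) = 39.10 + 35.45 = 74.55 g/mol.
M(KOH) = 39.10 + 16.00 + 1.008 = 56.108 g/mol.
Convert: 406.0 mg = 0.40600 g.
n(KCl) = 0.40600 g / 74.55 g/mol = 0.0054460 mol.
From the equation the KCl:KOH mole ratio is 1:1, so n(KOH) = 0.0054460 × 1/1 = 0.0054460 mol.
Mass of KOH = 0.0054460 mol × 56.108 g/mol = 0.30556 g.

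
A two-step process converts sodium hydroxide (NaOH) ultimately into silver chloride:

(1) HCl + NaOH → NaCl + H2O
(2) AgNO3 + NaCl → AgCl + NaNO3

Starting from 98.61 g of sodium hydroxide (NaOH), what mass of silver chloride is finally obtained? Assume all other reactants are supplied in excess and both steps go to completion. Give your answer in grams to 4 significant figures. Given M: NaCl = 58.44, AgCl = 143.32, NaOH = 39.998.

353.3 g

n(NaOH) = 98.610 / 39.998 = 2.4654 mol.
Step 1 gives a 1:1 ratio of NaOH to NaCl, so n(NaCl) = 2.4654 mol.
In step 2 the NaCl:AgCl ratio is 1:1, so n(AgCl) = 2.4654 mol.
Mass of AgCl = 2.4654 × 143.32 = 353.34 g.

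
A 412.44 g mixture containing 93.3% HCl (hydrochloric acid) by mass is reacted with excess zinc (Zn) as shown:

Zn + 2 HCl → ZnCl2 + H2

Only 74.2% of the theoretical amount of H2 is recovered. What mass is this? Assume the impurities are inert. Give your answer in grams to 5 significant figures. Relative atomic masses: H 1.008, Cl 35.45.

7.8943 g

Pure HCl available = 412.44 g × 0.933 = 384.807 g.
M(HCl) = 1.008 + 35.45 = 36.458 g/mol.
M(H2) = 2(1.008) = 2.016 g/mol.
n(HCl) = 384.807 g / 36.458 g/mol = 10.5548 mol.
From the equation the HCl:H2 mole ratio is 2:1, so n(H2) = 10.5548 × 1/2 = 5.27739 mol.
Mass of H2 = 5.27739 mol × 2.016 g/mol = 10.6392 g.
Actual mass collected = 10.6392 g × 0.742 = 7.89431 g.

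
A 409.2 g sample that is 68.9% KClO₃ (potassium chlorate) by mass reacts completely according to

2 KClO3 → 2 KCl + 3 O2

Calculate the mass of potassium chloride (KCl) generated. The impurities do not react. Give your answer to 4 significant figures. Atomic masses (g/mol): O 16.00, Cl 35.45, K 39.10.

171.5 g

Mass of pure KClO3 = 409.2 g × 0.689 = 281.94 g.
M(KClO3) = 39.10 + 35.45 + 3(16.00) = 122.55 g/mol.
M(KCl) = 39.10 + 35.45 = 74.55 g/mol.
n(KClO3) = 281.94 g / 122.55 g/mol = 2.3006 mol.
From the equation the KClO3:KCl mole ratio is 2:2, so n(KCl) = 2.3006 × 2/2 = 2.3006 mol.
Mass of KCl = 2.3006 mol × 74.55 g/mol = 171.51 g.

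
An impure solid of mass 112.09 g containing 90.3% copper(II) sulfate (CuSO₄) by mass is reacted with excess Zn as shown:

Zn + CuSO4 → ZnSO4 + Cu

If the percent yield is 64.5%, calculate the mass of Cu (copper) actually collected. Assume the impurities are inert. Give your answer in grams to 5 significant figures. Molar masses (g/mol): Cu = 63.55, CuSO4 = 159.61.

Pure CuSO4 available = 112.09 g × 0.903 = 101.217 g.
n(CuSO4) = 101.217 g / 159.61 g/mol = 0.634154 mol.
From the equation the CuSO4:Cu mole ratio is 1:1, so n(Cu) = 0.634154 × 1/1 = 0.634154 mol.
Mass of Cu = 0.634154 mol × 63.55 g/mol = 40.3005 g.
Actual mass collected = 40.3005 g × 0.645 = 25.9938 g.

25.994 g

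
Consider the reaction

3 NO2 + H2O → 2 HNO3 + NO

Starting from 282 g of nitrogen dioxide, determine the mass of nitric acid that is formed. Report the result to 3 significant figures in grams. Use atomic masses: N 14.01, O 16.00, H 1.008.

M(NO2) = 14.01 + 2(16.00) = 46.01 g/mol.
M(HNO3) = 1.008 + 14.01 + 3(16.00) = 63.018 g/mol.
n(NO2) = 282.0 g / 46.01 g/mol = 6.129 mol.
From the equation the NO2:HNO3 mole ratio is 3:2, so n(HNO3) = 6.129 × 2/3 = 4.086 mol.
Mass of HNO3 = 4.086 mol × 63.018 g/mol = 257.5 g.

257 g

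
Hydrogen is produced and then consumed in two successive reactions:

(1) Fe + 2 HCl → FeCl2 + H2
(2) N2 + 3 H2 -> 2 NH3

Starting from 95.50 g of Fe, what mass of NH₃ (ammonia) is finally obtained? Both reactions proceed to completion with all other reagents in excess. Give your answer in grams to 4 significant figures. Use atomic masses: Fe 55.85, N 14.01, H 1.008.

19.42 g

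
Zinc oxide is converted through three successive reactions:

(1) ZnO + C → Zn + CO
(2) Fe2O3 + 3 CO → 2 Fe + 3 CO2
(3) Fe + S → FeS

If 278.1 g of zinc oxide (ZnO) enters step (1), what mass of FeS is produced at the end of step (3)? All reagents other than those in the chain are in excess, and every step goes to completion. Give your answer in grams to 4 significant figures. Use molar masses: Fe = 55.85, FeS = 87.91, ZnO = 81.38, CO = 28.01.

n(ZnO) = 278.1 / 81.38 = 3.4173 mol.
Reaction (1): ZnO→CO ratio 1:1 ⇒ n(CO) = 3.4173 mol.
Reaction (2): CO→Fe ratio 3:2 ⇒ n(Fe) = 2.2782 mol.
Reaction (3): Fe→FeS ratio 1:1 ⇒ n(FeS) = 2.2782 mol.
Mass of FeS = 2.2782 × 87.91 = 200.28 g.

200.3 g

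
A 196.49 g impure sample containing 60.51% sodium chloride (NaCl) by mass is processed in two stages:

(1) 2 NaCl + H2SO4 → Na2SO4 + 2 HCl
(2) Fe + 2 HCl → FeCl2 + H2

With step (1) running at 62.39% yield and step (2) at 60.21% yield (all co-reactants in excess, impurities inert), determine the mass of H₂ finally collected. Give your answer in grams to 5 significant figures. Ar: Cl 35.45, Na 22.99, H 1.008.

Pure NaCl = 196.49 × 0.6051 = 118.896 g.
M(NaCl) = 22.99 + 35.45 = 58.44 g/mol.
M(H2) = 2(1.008) = 2.016 g/mol.
n(NaCl) = 118.896 / 58.44 = 2.03450 mol.
Step 1 (NaCl:HCl = 2:2): theoretical n(HCl) = 2.03450 mol; at 62.39% yield, n(HCl) = 1.26932 mol.
Step 2 (HCl:H2 = 2:1): theoretical n(H2) = 0.634662 mol, so theoretical mass = 0.634662 × 2.016 = 1.27948 g.
At 60.21% yield, actual mass of H2 = 1.27948 × 0.6021 = 0.770374 g.

0.77037 g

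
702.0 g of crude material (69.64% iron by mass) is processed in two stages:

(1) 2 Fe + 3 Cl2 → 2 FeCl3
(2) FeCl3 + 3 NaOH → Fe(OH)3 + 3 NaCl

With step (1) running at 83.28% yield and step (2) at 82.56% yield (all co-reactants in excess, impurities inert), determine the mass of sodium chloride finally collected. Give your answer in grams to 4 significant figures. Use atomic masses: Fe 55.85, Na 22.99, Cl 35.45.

1055 g

Pure Fe = 702.0 × 0.6964 = 488.87 g.
M(Fe) = 55.85 g/mol.
M(NaCl) = 22.99 + 35.45 = 58.44 g/mol.
n(Fe) = 488.87 / 55.85 = 8.7533 mol.
Step 1 (Fe:FeCl3 = 2:2): theoretical n(FeCl3) = 8.7533 mol; at 83.28% yield, n(FeCl3) = 7.2898 mol.
Step 2 (FeCl3:NaCl = 1:3): theoretical n(NaCl) = 21.869 mol, so theoretical mass = 21.869 × 58.44 = 1278.0 g.
At 82.56% yield, actual mass of NaCl = 1278.0 × 0.8256 = 1055.2 g.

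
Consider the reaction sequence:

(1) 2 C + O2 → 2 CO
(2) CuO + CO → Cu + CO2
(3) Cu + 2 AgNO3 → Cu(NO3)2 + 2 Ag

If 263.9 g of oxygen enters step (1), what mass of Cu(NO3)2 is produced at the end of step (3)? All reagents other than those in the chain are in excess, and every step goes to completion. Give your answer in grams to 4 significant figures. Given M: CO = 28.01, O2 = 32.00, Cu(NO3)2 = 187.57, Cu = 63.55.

3094 g

n(O2) = 263.9 / 32.00 = 8.2469 mol.
Reaction (1): O2→CO ratio 1:2 ⇒ n(CO) = 16.494 mol.
Reaction (2): CO→Cu ratio 1:1 ⇒ n(Cu) = 16.494 mol.
Reaction (3): Cu→Cu(NO3)2 ratio 1:1 ⇒ n(Cu(NO3)2) = 16.494 mol.
Mass of Cu(NO3)2 = 16.494 × 187.57 = 3093.7 g.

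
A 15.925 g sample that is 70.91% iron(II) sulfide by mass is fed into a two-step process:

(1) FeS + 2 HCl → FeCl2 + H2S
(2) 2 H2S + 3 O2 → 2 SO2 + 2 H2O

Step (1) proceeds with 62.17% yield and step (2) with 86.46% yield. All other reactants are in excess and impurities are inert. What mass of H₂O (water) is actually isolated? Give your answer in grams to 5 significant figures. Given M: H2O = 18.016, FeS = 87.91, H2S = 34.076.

Pure FeS = 15.925 × 0.7091 = 11.2924 g.
n(FeS) = 11.2924 / 87.91 = 0.128454 mol.
Step 1 (FeS:H2S = 1:1): theoretical n(H2S) = 0.128454 mol; at 62.17% yield, n(H2S) = 0.0798600 mol.
Step 2 (H2S:H2O = 2:2): theoretical n(H2O) = 0.0798600 mol, so theoretical mass = 0.0798600 × 18.016 = 1.43876 g.
At 86.46% yield, actual mass of H2O = 1.43876 × 0.8646 = 1.24395 g.

1.2440 g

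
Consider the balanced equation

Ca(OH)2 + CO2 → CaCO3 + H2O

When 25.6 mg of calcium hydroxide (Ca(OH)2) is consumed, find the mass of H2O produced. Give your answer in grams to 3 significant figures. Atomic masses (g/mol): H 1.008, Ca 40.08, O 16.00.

0.00622 g

M(Ca(OH)2) = 40.08 + 2(16.00) + 2(1.008) = 74.096 g/mol.
M(H2O) = 2(1.008) + 16.00 = 18.016 g/mol.
Convert: 25.6 mg = 0.02560 g.
n(Ca(OH)2) = 0.02560 g / 74.096 g/mol = 0.0003455 mol.
From the equation the Ca(OH)2:H2O mole ratio is 1:1, so n(H2O) = 0.0003455 × 1/1 = 0.0003455 mol.
Mass of H2O = 0.0003455 mol × 18.016 g/mol = 0.006224 g.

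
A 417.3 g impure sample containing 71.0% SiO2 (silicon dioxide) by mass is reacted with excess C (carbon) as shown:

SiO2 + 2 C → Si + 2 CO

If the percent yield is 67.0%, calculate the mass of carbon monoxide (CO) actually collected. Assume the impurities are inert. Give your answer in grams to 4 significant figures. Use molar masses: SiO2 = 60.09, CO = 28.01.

Pure SiO2 available = 417.3 g × 0.710 = 296.28 g.
n(SiO2) = 296.28 g / 60.09 g/mol = 4.9307 mol.
From the equation the SiO2:CO mole ratio is 1:2, so n(CO) = 4.9307 × 2/1 = 9.8613 mol.
Mass of CO = 9.8613 mol × 28.01 g/mol = 276.22 g.
Actual mass collected = 276.22 g × 0.670 = 185.06 g.

185.1 g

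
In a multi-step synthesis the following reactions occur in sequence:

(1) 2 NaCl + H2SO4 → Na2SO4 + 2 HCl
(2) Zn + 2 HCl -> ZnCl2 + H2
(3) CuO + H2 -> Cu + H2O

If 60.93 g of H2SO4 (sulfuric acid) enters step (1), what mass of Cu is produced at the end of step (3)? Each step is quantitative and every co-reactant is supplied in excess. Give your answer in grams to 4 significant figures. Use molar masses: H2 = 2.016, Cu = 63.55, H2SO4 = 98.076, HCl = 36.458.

39.48 g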